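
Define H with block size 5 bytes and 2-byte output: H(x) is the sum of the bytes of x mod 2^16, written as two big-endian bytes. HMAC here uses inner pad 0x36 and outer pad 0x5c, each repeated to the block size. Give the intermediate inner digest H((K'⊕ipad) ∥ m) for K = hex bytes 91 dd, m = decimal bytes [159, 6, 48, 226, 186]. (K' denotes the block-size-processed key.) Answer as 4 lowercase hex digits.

04a5

Key hex bytes 91 dd is 2 bytes ≤ B = 5; zero-pad to 5 bytes: K' = 91 dd 00 00 00.
K' ⊕ ipad = a7 eb 36 36 36.
Inner input = a7 eb 36 36 36 ∥ 9f 06 30 e2 ba.
Inner hash: sum = 167+235+54+54+54+159+6+48+226+186 = 1189 → 04 a5.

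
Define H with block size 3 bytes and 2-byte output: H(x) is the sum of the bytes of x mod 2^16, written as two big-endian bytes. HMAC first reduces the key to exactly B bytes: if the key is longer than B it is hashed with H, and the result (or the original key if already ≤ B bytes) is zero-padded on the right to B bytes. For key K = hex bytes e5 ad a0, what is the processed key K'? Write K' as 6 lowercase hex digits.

e5ada0

Key hex bytes e5 ad a0 is exactly B = 3 bytes: K' = e5 ad a0.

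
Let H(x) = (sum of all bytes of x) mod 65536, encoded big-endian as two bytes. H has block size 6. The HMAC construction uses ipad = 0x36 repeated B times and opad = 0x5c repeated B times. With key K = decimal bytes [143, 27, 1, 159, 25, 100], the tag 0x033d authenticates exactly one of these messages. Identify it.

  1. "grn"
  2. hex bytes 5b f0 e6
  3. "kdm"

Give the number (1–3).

Key decimal bytes [143, 27, 1, 159, 25, 100] = 8f 1b 01 9f 19 64 is exactly B = 6 bytes: K' = 8f 1b 01 9f 19 64.
K' ⊕ ipad = b9 2d 37 a9 2f 52; K' ⊕ opad = d3 47 5d c3 45 38.
m1: inner = H(b9 2d 37 a9 2f 52 67 72 6e) = 03 8e; tag = H(d3 47 5d c3 45 38 03 8e) = 0348
m2: inner = H(b9 2d 37 a9 2f 52 5b f0 e6) = 04 78; tag = H(d3 47 5d c3 45 38 04 78) = 0333
m3: inner = H(b9 2d 37 a9 2f 52 6b 64 6d) = 03 83; tag = H(d3 47 5d c3 45 38 03 83) = 033d ← matches

3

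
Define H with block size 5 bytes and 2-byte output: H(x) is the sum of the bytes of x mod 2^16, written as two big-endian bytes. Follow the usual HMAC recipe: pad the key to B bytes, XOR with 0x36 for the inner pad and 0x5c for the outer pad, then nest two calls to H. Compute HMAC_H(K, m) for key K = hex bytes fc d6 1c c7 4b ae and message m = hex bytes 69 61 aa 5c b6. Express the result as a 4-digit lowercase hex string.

035d

Key hex bytes fc d6 1c c7 4b ae is 6 bytes > B = 5, so hash it first: H(key) = 03 ae, then zero-pad to 5 bytes: K' = 03 ae 00 00 00.
K' ⊕ ipad = 35 98 36 36 36.  K' ⊕ opad = 5f f2 5c 5c 5c.
Inner input = (K'⊕ipad) ∥ m = 35 98 36 36 36 ∥ 69 61 aa 5c b6.
Inner hash: sum = 53+152+54+54+54+105+97+170+92+182 = 1013 → 03 f5.
Outer input = (K'⊕opad) ∥ inner = 5f f2 5c 5c 5c ∥ 03 f5.
Outer hash (tag): sum = 95+242+92+92+92+3+245 = 861 → 03 5d.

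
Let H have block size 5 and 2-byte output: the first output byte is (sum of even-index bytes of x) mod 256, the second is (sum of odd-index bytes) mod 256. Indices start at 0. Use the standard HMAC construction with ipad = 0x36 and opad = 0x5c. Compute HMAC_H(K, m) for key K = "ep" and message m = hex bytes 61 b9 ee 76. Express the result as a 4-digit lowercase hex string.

bc76

Key "ep" = 65 70 is 2 bytes ≤ B = 5; zero-pad to 5 bytes: K' = 65 70 00 00 00.
K' ⊕ ipad = 53 46 36 36 36.  K' ⊕ opad = 39 2c 5c 5c 5c.
Inner input = (K'⊕ipad) ∥ m = 53 46 36 36 36 ∥ 61 b9 ee 76.
Inner hash: even-index sum = 494 mod 256 = 238; odd-index sum = 459 mod 256 = 203 → ee cb.
Outer input = (K'⊕opad) ∥ inner = 39 2c 5c 5c 5c ∥ ee cb.
Outer hash (tag): even-index sum = 444 mod 256 = 188; odd-index sum = 374 mod 256 = 118 → bc 76.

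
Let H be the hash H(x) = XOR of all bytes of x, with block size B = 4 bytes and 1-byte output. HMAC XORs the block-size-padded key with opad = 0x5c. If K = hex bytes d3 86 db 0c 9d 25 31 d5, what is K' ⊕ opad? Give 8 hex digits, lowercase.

825c5c5c

Key hex bytes d3 86 db 0c 9d 25 31 d5 is 8 bytes > B = 4, so hash it first: H(key) = de, then zero-pad to 4 bytes: K' = de 00 00 00.
XOR each byte with 0x5c: de⊕5c=82, 00⊕5c=5c, 00⊕5c=5c, 00⊕5c=5c.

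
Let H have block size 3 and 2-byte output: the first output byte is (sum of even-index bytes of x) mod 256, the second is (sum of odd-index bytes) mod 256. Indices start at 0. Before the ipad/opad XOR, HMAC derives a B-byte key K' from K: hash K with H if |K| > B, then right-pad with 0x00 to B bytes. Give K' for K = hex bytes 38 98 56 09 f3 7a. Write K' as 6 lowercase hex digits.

|K| = 6 > B = 3, so first hash the key.
H(K): even-index sum = 385 mod 256 = 129; odd-index sum = 283 mod 256 = 27 → 81 1b.
Zero-pad H(K) = 81 1b to 3 bytes: K' = 81 1b 00.

811b00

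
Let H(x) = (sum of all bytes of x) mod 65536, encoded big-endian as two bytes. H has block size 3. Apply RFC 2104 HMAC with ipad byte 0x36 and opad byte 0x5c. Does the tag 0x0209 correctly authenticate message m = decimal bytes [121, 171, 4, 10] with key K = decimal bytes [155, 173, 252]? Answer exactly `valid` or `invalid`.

Key decimal bytes [155, 173, 252] = 9b ad fc is exactly B = 3 bytes: K' = 9b ad fc.
K' ⊕ ipad = ad 9b ca; K' ⊕ opad = c7 f1 a0.
Inner hash: sum = 173+155+202+121+171+4+10 = 836 → 03 44.
Outer hash (recomputed tag): sum = 199+241+160+3+68 = 671 → 02 9f.
Recomputed tag = 029f; claimed = 0209 → mismatch.

invalid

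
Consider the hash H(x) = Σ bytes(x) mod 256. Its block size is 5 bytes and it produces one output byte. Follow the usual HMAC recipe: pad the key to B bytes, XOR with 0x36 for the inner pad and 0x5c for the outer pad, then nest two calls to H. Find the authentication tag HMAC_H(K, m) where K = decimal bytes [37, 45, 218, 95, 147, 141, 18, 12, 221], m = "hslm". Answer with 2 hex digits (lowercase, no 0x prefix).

Key decimal bytes [37, 45, 218, 95, 147, 141, 18, 12, 221] = 25 2d da 5f 93 8d 12 0c dd is 9 bytes > B = 5, so hash it first: H(key) = a6, then zero-pad to 5 bytes: K' = a6 00 00 00 00.
K' ⊕ ipad = 90 36 36 36 36.  K' ⊕ opad = fa 5c 5c 5c 5c.
Inner input = (K'⊕ipad) ∥ m = 90 36 36 36 36 ∥ 68 73 6c 6d.
Inner hash: sum = 144+54+54+54+54+104+115+108+109 = 796; mod 256 = 28 → 1c.
Outer input = (K'⊕opad) ∥ inner = fa 5c 5c 5c 5c ∥ 1c.
Outer hash (tag): sum = 250+92+92+92+92+28 = 646; mod 256 = 134 → 86.

86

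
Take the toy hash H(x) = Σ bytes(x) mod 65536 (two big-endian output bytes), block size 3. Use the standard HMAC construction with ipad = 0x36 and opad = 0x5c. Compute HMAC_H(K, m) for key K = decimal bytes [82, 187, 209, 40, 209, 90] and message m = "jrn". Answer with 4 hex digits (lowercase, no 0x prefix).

Key decimal bytes [82, 187, 209, 40, 209, 90] = 52 bb d1 28 d1 5a is 6 bytes > B = 3, so hash it first: H(key) = 03 31, then zero-pad to 3 bytes: K' = 03 31 00.
K' ⊕ ipad = 35 07 36.  K' ⊕ opad = 5f 6d 5c.
Inner input = (K'⊕ipad) ∥ m = 35 07 36 ∥ 6a 72 6e.
Inner hash: sum = 53+7+54+106+114+110 = 444 → 01 bc.
Outer input = (K'⊕opad) ∥ inner = 5f 6d 5c ∥ 01 bc.
Outer hash (tag): sum = 95+109+92+1+188 = 485 → 01 e5.

01e5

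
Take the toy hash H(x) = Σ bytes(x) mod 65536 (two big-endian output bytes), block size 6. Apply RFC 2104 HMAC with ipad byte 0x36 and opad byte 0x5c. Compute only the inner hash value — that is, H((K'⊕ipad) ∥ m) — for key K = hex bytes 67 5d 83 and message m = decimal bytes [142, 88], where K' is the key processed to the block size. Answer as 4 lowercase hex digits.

02f9

Key hex bytes 67 5d 83 is 3 bytes ≤ B = 6; zero-pad to 6 bytes: K' = 67 5d 83 00 00 00.
K' ⊕ ipad = 51 6b b5 36 36 36.
Inner input = 51 6b b5 36 36 36 ∥ 8e 58.
Inner hash: sum = 81+107+181+54+54+54+142+88 = 761 → 02 f9.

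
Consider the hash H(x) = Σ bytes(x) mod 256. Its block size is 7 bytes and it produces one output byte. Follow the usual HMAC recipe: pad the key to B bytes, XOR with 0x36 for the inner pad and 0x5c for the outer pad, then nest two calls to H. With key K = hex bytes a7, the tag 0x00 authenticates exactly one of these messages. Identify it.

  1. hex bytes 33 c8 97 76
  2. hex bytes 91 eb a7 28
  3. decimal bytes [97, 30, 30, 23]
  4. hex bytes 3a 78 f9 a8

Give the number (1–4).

1

Key hex bytes a7 is 1 byte ≤ B = 7; zero-pad to 7 bytes: K' = a7 00 00 00 00 00 00.
K' ⊕ ipad = 91 36 36 36 36 36 36; K' ⊕ opad = fb 5c 5c 5c 5c 5c 5c.
m1: inner = H(91 36 36 36 36 36 36 33 c8 97 76) = dd; tag = H(fb 5c 5c 5c 5c 5c 5c dd) = 00 ← matches
m2: inner = H(91 36 36 36 36 36 36 91 eb a7 28) = 20; tag = H(fb 5c 5c 5c 5c 5c 5c 20) = 43
m3: inner = H(91 36 36 36 36 36 36 61 1e 1e 17) = 89; tag = H(fb 5c 5c 5c 5c 5c 5c 89) = ac
m4: inner = H(91 36 36 36 36 36 36 3a 78 f9 a8) = 28; tag = H(fb 5c 5c 5c 5c 5c 5c 28) = 4b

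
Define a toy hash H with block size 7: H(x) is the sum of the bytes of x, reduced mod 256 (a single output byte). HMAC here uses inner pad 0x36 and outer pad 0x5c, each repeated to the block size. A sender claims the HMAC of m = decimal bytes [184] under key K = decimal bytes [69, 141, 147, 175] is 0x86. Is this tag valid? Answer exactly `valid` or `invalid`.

Key decimal bytes [69, 141, 147, 175] = 45 8d 93 af is 4 bytes ≤ B = 7; zero-pad to 7 bytes: K' = 45 8d 93 af 00 00 00.
K' ⊕ ipad = 73 bb a5 99 36 36 36; K' ⊕ opad = 19 d1 cf f3 5c 5c 5c.
Inner hash: sum = 115+187+165+153+54+54+54+184 = 966; mod 256 = 198 → c6.
Outer hash (recomputed tag): sum = 25+209+207+243+92+92+92+198 = 1158; mod 256 = 134 → 86.
Recomputed tag = 86; claimed = 86 → match.

valid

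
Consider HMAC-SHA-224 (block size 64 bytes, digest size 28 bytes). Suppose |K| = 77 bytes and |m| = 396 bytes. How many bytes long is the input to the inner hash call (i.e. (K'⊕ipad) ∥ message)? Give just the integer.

460

Key is 77 > 64 bytes, so it is hashed to 28 bytes then zero-padded to 64: |K'| = 64.
Inner input = (K'⊕ipad) ∥ m → 64 + 396 = 460 bytes.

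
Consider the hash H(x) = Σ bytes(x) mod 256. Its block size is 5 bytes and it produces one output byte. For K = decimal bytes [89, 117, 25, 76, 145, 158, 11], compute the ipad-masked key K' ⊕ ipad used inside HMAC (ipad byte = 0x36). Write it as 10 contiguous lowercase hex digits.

5b36363636

Key decimal bytes [89, 117, 25, 76, 145, 158, 11] = 59 75 19 4c 91 9e 0b is 7 bytes > B = 5, so hash it first: H(key) = 6d, then zero-pad to 5 bytes: K' = 6d 00 00 00 00.
XOR each byte with 0x36: 6d⊕36=5b, 00⊕36=36, 00⊕36=36, 00⊕36=36, 00⊕36=36.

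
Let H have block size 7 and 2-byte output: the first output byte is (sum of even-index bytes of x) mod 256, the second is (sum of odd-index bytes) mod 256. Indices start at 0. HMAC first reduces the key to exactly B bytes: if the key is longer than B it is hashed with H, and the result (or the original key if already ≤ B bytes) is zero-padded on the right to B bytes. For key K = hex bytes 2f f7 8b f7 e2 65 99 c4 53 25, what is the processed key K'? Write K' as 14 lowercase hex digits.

883c0000000000

|K| = 10 > B = 7, so first hash the key.
H(K): even-index sum = 648 mod 256 = 136; odd-index sum = 828 mod 256 = 60 → 88 3c.
Zero-pad H(K) = 88 3c to 7 bytes: K' = 88 3c 00 00 00 00 00.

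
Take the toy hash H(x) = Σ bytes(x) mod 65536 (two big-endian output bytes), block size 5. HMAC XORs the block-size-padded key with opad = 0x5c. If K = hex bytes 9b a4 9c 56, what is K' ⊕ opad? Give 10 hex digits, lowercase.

c7f8c00a5c

Key hex bytes 9b a4 9c 56 is 4 bytes ≤ B = 5; zero-pad to 5 bytes: K' = 9b a4 9c 56 00.
XOR each byte with 0x5c: 9b⊕5c=c7, a4⊕5c=f8, 9c⊕5c=c0, 56⊕5c=0a, 00⊕5c=5c.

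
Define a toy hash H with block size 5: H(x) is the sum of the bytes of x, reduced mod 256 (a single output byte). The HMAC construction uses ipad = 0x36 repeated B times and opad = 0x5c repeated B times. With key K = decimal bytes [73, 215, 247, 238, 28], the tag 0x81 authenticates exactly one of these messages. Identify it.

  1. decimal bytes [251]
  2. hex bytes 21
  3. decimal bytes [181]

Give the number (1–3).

2

Key decimal bytes [73, 215, 247, 238, 28] = 49 d7 f7 ee 1c is exactly B = 5 bytes: K' = 49 d7 f7 ee 1c.
K' ⊕ ipad = 7f e1 c1 d8 2a; K' ⊕ opad = 15 8b ab b2 40.
m1: inner = H(7f e1 c1 d8 2a fb) = 1e; tag = H(15 8b ab b2 40 1e) = 5b
m2: inner = H(7f e1 c1 d8 2a 21) = 44; tag = H(15 8b ab b2 40 44) = 81 ← matches
m3: inner = H(7f e1 c1 d8 2a b5) = d8; tag = H(15 8b ab b2 40 d8) = 15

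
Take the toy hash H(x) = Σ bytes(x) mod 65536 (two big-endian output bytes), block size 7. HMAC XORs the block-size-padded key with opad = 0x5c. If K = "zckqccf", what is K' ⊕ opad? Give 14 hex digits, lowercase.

Key "zckqccf" = 7a 63 6b 71 63 63 66 is exactly B = 7 bytes: K' = 7a 63 6b 71 63 63 66.
XOR each byte with 0x5c: 7a⊕5c=26, 63⊕5c=3f, 6b⊕5c=37, 71⊕5c=2d, 63⊕5c=3f, 63⊕5c=3f, 66⊕5c=3a.

263f372d3f3f3a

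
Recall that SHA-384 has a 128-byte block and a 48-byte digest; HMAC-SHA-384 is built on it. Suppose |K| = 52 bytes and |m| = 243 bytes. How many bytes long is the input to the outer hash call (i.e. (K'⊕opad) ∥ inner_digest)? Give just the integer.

Key is 52 ≤ 128 bytes, zero-padded: |K'| = 128.
Outer input = (K'⊕opad) ∥ H(inner) → 128 + 48 = 176 bytes.

176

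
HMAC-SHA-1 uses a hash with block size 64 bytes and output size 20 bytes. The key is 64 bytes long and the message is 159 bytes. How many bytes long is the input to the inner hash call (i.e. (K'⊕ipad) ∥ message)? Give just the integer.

Key is 64 ≤ 64 bytes, zero-padded: |K'| = 64.
Inner input = (K'⊕ipad) ∥ m → 64 + 159 = 223 bytes.

223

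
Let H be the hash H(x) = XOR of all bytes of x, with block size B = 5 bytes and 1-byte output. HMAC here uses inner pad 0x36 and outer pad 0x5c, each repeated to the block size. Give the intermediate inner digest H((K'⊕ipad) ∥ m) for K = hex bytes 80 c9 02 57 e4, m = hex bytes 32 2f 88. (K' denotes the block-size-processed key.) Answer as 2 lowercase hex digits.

Key hex bytes 80 c9 02 57 e4 is exactly B = 5 bytes: K' = 80 c9 02 57 e4.
K' ⊕ ipad = b6 ff 34 61 d2.
Inner input = b6 ff 34 61 d2 ∥ 32 2f 88.
Inner hash: XOR b6⊕ff⊕34⊕61⊕d2⊕32⊕2f⊕88 = 5b.

5b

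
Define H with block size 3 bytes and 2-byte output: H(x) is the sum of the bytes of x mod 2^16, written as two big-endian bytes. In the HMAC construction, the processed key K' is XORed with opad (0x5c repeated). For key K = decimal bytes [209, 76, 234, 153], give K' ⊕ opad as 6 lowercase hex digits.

5efc5c

Key decimal bytes [209, 76, 234, 153] = d1 4c ea 99 is 4 bytes > B = 3, so hash it first: H(key) = 02 a0, then zero-pad to 3 bytes: K' = 02 a0 00.
XOR each byte with 0x5c: 02⊕5c=5e, a0⊕5c=fc, 00⊕5c=5c.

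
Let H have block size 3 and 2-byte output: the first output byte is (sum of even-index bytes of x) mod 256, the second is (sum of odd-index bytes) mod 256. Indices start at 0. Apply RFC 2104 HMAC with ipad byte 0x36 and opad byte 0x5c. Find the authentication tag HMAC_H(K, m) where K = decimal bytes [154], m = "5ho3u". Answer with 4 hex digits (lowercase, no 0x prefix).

71d9

Key decimal bytes [154] = 9a is 1 byte ≤ B = 3; zero-pad to 3 bytes: K' = 9a 00 00.
K' ⊕ ipad = ac 36 36.  K' ⊕ opad = c6 5c 5c.
Inner input = (K'⊕ipad) ∥ m = ac 36 36 ∥ 35 68 6f 33 75.
Inner hash: even-index sum = 381 mod 256 = 125; odd-index sum = 335 mod 256 = 79 → 7d 4f.
Outer input = (K'⊕opad) ∥ inner = c6 5c 5c ∥ 7d 4f.
Outer hash (tag): even-index sum = 369 mod 256 = 113; odd-index sum = 217 mod 256 = 217 → 71 d9.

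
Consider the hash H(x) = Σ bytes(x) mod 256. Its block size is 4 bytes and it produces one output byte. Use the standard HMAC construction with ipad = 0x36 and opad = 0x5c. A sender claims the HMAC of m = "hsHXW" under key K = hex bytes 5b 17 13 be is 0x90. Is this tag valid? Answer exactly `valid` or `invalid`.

valid

Key hex bytes 5b 17 13 be is exactly B = 4 bytes: K' = 5b 17 13 be.
K' ⊕ ipad = 6d 21 25 88; K' ⊕ opad = 07 4b 4f e2.
Inner hash: sum = 109+33+37+136+104+115+72+88+87 = 781; mod 256 = 13 → 0d.
Outer hash (recomputed tag): sum = 7+75+79+226+13 = 400; mod 256 = 144 → 90.
Recomputed tag = 90; claimed = 90 → match.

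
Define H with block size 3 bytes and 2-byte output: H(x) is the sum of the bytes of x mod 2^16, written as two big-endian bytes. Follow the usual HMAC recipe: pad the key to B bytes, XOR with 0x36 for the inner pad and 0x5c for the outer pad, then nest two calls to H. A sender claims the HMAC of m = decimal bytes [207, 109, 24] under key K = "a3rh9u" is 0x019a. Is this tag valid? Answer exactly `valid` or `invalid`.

invalid

Key "a3rh9u" = 61 33 72 68 39 75 is 6 bytes > B = 3, so hash it first: H(key) = 02 1c, then zero-pad to 3 bytes: K' = 02 1c 00.
K' ⊕ ipad = 34 2a 36; K' ⊕ opad = 5e 40 5c.
Inner hash: sum = 52+42+54+207+109+24 = 488 → 01 e8.
Outer hash (recomputed tag): sum = 94+64+92+1+232 = 483 → 01 e3.
Recomputed tag = 01e3; claimed = 019a → mismatch.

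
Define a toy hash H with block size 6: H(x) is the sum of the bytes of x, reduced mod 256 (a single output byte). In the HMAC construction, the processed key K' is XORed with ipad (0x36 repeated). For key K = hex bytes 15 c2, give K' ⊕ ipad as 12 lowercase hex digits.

23f436363636

Key hex bytes 15 c2 is 2 bytes ≤ B = 6; zero-pad to 6 bytes: K' = 15 c2 00 00 00 00.
XOR each byte with 0x36: 15⊕36=23, c2⊕36=f4, 00⊕36=36, 00⊕36=36, 00⊕36=36, 00⊕36=36.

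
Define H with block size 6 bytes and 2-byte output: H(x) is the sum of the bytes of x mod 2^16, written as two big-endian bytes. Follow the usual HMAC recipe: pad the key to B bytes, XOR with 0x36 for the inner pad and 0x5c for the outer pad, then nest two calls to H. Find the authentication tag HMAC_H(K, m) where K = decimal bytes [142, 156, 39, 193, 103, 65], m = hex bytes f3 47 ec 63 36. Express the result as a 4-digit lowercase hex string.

03f8

Key decimal bytes [142, 156, 39, 193, 103, 65] = 8e 9c 27 c1 67 41 is exactly B = 6 bytes: K' = 8e 9c 27 c1 67 41.
K' ⊕ ipad = b8 aa 11 f7 51 77.  K' ⊕ opad = d2 c0 7b 9d 3b 1d.
Inner input = (K'⊕ipad) ∥ m = b8 aa 11 f7 51 77 ∥ f3 47 ec 63 36.
Inner hash: sum = 184+170+17+247+81+119+243+71+236+99+54 = 1521 → 05 f1.
Outer input = (K'⊕opad) ∥ inner = d2 c0 7b 9d 3b 1d ∥ 05 f1.
Outer hash (tag): sum = 210+192+123+157+59+29+5+241 = 1016 → 03 f8.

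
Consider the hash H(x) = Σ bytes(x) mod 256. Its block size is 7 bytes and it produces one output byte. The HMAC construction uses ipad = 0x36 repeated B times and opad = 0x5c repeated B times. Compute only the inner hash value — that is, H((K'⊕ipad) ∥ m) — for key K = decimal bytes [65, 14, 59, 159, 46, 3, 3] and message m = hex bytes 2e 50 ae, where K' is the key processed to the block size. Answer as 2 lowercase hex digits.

Key decimal bytes [65, 14, 59, 159, 46, 3, 3] = 41 0e 3b 9f 2e 03 03 is exactly B = 7 bytes: K' = 41 0e 3b 9f 2e 03 03.
K' ⊕ ipad = 77 38 0d a9 18 35 35.
Inner input = 77 38 0d a9 18 35 35 ∥ 2e 50 ae.
Inner hash: sum = 119+56+13+169+24+53+53+46+80+174 = 787; mod 256 = 19 → 13.

13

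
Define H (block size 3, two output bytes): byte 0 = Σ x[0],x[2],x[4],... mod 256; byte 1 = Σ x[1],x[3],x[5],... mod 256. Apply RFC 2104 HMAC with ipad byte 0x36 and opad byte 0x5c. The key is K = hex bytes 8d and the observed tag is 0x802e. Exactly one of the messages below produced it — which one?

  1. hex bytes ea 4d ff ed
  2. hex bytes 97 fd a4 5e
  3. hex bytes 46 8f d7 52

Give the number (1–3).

3

Key hex bytes 8d is 1 byte ≤ B = 3; zero-pad to 3 bytes: K' = 8d 00 00.
K' ⊕ ipad = bb 36 36; K' ⊕ opad = d1 5c 5c.
m1: inner = H(bb 36 36 ea 4d ff ed) = 2b 1f; tag = H(d1 5c 5c 2b 1f) = 4c87
m2: inner = H(bb 36 36 97 fd a4 5e) = 4c 71; tag = H(d1 5c 5c 4c 71) = 9ea8
m3: inner = H(bb 36 36 46 8f d7 52) = d2 53; tag = H(d1 5c 5c d2 53) = 802e ← matches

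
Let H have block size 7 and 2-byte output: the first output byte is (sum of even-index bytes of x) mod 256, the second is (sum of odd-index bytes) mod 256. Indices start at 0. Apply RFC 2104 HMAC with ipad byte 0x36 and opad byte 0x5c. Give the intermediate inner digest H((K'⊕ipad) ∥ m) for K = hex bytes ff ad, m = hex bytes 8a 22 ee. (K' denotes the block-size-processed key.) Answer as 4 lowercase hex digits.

Key hex bytes ff ad is 2 bytes ≤ B = 7; zero-pad to 7 bytes: K' = ff ad 00 00 00 00 00.
K' ⊕ ipad = c9 9b 36 36 36 36 36.
Inner input = c9 9b 36 36 36 36 36 ∥ 8a 22 ee.
Inner hash: even-index sum = 397 mod 256 = 141; odd-index sum = 639 mod 256 = 127 → 8d 7f.

8d7f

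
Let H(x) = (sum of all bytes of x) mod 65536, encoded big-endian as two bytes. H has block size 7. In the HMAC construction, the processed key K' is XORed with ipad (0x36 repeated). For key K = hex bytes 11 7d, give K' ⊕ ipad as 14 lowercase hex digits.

274b3636363636

Key hex bytes 11 7d is 2 bytes ≤ B = 7; zero-pad to 7 bytes: K' = 11 7d 00 00 00 00 00.
XOR each byte with 0x36: 11⊕36=27, 7d⊕36=4b, 00⊕36=36, 00⊕36=36, 00⊕36=36, 00⊕36=36, 00⊕36=36.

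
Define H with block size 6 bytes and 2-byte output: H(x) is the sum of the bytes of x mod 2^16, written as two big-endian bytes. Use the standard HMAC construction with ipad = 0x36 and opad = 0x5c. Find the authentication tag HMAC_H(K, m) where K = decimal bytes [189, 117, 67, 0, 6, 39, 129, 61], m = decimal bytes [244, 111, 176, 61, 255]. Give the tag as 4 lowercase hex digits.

02bf

Key decimal bytes [189, 117, 67, 0, 6, 39, 129, 61] = bd 75 43 00 06 27 81 3d is 8 bytes > B = 6, so hash it first: H(key) = 02 60, then zero-pad to 6 bytes: K' = 02 60 00 00 00 00.
K' ⊕ ipad = 34 56 36 36 36 36.  K' ⊕ opad = 5e 3c 5c 5c 5c 5c.
Inner input = (K'⊕ipad) ∥ m = 34 56 36 36 36 36 ∥ f4 6f b0 3d ff.
Inner hash: sum = 52+86+54+54+54+54+244+111+176+61+255 = 1201 → 04 b1.
Outer input = (K'⊕opad) ∥ inner = 5e 3c 5c 5c 5c 5c ∥ 04 b1.
Outer hash (tag): sum = 94+60+92+92+92+92+4+177 = 703 → 02 bf.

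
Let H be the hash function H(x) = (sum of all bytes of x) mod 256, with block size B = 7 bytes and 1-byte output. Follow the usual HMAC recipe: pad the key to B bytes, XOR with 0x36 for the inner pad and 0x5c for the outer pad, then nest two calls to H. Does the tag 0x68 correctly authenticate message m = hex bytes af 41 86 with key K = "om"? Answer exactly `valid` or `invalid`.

Key "om" = 6f 6d is 2 bytes ≤ B = 7; zero-pad to 7 bytes: K' = 6f 6d 00 00 00 00 00.
K' ⊕ ipad = 59 5b 36 36 36 36 36; K' ⊕ opad = 33 31 5c 5c 5c 5c 5c.
Inner hash: sum = 89+91+54+54+54+54+54+175+65+134 = 824; mod 256 = 56 → 38.
Outer hash (recomputed tag): sum = 51+49+92+92+92+92+92+56 = 616; mod 256 = 104 → 68.
Recomputed tag = 68; claimed = 68 → match.

valid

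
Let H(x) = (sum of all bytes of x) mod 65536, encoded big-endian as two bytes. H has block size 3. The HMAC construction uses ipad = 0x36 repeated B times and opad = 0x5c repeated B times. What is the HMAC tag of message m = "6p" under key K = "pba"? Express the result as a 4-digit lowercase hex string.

013f

Key "pba" = 70 62 61 is exactly B = 3 bytes: K' = 70 62 61.
K' ⊕ ipad = 46 54 57.  K' ⊕ opad = 2c 3e 3d.
Inner input = (K'⊕ipad) ∥ m = 46 54 57 ∥ 36 70.
Inner hash: sum = 70+84+87+54+112 = 407 → 01 97.
Outer input = (K'⊕opad) ∥ inner = 2c 3e 3d ∥ 01 97.
Outer hash (tag): sum = 44+62+61+1+151 = 319 → 01 3f.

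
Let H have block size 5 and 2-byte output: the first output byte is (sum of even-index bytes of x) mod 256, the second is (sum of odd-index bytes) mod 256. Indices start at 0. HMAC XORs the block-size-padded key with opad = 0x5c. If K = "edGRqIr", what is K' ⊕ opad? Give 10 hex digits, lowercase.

d3a35c5c5c

Key "edGRqIr" = 65 64 47 52 71 49 72 is 7 bytes > B = 5, so hash it first: H(key) = 8f ff, then zero-pad to 5 bytes: K' = 8f ff 00 00 00.
XOR each byte with 0x5c: 8f⊕5c=d3, ff⊕5c=a3, 00⊕5c=5c, 00⊕5c=5c, 00⊕5c=5c.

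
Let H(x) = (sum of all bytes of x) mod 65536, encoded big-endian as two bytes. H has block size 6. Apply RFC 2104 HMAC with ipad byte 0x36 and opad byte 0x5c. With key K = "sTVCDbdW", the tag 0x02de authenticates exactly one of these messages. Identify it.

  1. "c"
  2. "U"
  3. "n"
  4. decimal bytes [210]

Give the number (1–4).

Key "sTVCDbdW" = 73 54 56 43 44 62 64 57 is 8 bytes > B = 6, so hash it first: H(key) = 02 c1, then zero-pad to 6 bytes: K' = 02 c1 00 00 00 00.
K' ⊕ ipad = 34 f7 36 36 36 36; K' ⊕ opad = 5e 9d 5c 5c 5c 5c.
m1: inner = H(34 f7 36 36 36 36 63) = 02 66; tag = H(5e 9d 5c 5c 5c 5c 02 66) = 02d3
m2: inner = H(34 f7 36 36 36 36 55) = 02 58; tag = H(5e 9d 5c 5c 5c 5c 02 58) = 02c5
m3: inner = H(34 f7 36 36 36 36 6e) = 02 71; tag = H(5e 9d 5c 5c 5c 5c 02 71) = 02de ← matches
m4: inner = H(34 f7 36 36 36 36 d2) = 02 d5; tag = H(5e 9d 5c 5c 5c 5c 02 d5) = 0342

3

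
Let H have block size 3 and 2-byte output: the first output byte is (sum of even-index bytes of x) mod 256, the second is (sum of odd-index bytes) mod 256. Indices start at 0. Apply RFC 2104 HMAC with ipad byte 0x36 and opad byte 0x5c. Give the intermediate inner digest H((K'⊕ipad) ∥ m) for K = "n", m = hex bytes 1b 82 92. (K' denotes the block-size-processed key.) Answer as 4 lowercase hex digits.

Key "n" = 6e is 1 byte ≤ B = 3; zero-pad to 3 bytes: K' = 6e 00 00.
K' ⊕ ipad = 58 36 36.
Inner input = 58 36 36 ∥ 1b 82 92.
Inner hash: even-index sum = 272 mod 256 = 16; odd-index sum = 227 mod 256 = 227 → 10 e3.

10e3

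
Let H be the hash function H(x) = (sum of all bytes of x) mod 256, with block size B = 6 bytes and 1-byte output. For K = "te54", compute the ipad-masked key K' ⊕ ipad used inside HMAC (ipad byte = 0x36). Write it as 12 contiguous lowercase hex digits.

425303023636

Key "te54" = 74 65 35 34 is 4 bytes ≤ B = 6; zero-pad to 6 bytes: K' = 74 65 35 34 00 00.
XOR each byte with 0x36: 74⊕36=42, 65⊕36=53, 35⊕36=03, 34⊕36=02, 00⊕36=36, 00⊕36=36.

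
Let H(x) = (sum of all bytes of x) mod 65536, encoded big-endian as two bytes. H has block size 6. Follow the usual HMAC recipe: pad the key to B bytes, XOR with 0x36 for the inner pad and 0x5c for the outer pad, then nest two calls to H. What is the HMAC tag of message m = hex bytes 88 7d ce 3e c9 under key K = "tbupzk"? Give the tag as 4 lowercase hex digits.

01be

Key "tbupzk" = 74 62 75 70 7a 6b is exactly B = 6 bytes: K' = 74 62 75 70 7a 6b.
K' ⊕ ipad = 42 54 43 46 4c 5d.  K' ⊕ opad = 28 3e 29 2c 26 37.
Inner input = (K'⊕ipad) ∥ m = 42 54 43 46 4c 5d ∥ 88 7d ce 3e c9.
Inner hash: sum = 66+84+67+70+76+93+136+125+206+62+201 = 1186 → 04 a2.
Outer input = (K'⊕opad) ∥ inner = 28 3e 29 2c 26 37 ∥ 04 a2.
Outer hash (tag): sum = 40+62+41+44+38+55+4+162 = 446 → 01 be.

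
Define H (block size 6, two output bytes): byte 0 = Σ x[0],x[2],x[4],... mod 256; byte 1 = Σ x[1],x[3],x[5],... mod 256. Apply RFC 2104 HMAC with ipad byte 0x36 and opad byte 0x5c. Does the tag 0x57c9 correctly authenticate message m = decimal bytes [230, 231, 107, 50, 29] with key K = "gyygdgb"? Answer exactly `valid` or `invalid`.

Key "gyygdgb" = 67 79 79 67 64 67 62 is 7 bytes > B = 6, so hash it first: H(key) = a6 47, then zero-pad to 6 bytes: K' = a6 47 00 00 00 00.
K' ⊕ ipad = 90 71 36 36 36 36; K' ⊕ opad = fa 1b 5c 5c 5c 5c.
Inner hash: even-index sum = 618 mod 256 = 106; odd-index sum = 502 mod 256 = 246 → 6a f6.
Outer hash (recomputed tag): even-index sum = 540 mod 256 = 28; odd-index sum = 457 mod 256 = 201 → 1c c9.
Recomputed tag = 1cc9; claimed = 57c9 → mismatch.

invalid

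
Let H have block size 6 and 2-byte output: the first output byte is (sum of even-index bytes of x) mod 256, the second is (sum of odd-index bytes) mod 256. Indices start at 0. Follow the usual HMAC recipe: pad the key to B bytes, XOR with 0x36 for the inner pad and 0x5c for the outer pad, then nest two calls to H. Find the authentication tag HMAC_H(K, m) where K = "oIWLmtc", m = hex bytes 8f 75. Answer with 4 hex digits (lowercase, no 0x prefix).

1d2d

Key "oIWLmtc" = 6f 49 57 4c 6d 74 63 is 7 bytes > B = 6, so hash it first: H(key) = 96 09, then zero-pad to 6 bytes: K' = 96 09 00 00 00 00.
K' ⊕ ipad = a0 3f 36 36 36 36.  K' ⊕ opad = ca 55 5c 5c 5c 5c.
Inner input = (K'⊕ipad) ∥ m = a0 3f 36 36 36 36 ∥ 8f 75.
Inner hash: even-index sum = 411 mod 256 = 155; odd-index sum = 288 mod 256 = 32 → 9b 20.
Outer input = (K'⊕opad) ∥ inner = ca 55 5c 5c 5c 5c ∥ 9b 20.
Outer hash (tag): even-index sum = 541 mod 256 = 29; odd-index sum = 301 mod 256 = 45 → 1d 2d.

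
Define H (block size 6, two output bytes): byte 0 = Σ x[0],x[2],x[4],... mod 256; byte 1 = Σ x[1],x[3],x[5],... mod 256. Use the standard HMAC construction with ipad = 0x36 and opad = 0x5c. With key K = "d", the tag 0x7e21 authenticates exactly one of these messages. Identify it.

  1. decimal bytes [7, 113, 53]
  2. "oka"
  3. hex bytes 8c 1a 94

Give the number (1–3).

2

Key "d" = 64 is 1 byte ≤ B = 6; zero-pad to 6 bytes: K' = 64 00 00 00 00 00.
K' ⊕ ipad = 52 36 36 36 36 36; K' ⊕ opad = 38 5c 5c 5c 5c 5c.
m1: inner = H(52 36 36 36 36 36 07 71 35) = fa 13; tag = H(38 5c 5c 5c 5c 5c fa 13) = ea27
m2: inner = H(52 36 36 36 36 36 6f 6b 61) = 8e 0d; tag = H(38 5c 5c 5c 5c 5c 8e 0d) = 7e21 ← matches
m3: inner = H(52 36 36 36 36 36 8c 1a 94) = de bc; tag = H(38 5c 5c 5c 5c 5c de bc) = ced0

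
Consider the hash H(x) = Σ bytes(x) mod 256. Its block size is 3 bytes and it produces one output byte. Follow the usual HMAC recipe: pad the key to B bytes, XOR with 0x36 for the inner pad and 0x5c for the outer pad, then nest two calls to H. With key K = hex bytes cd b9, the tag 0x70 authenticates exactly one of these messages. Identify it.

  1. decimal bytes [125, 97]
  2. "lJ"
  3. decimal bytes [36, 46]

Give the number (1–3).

1

Key hex bytes cd b9 is 2 bytes ≤ B = 3; zero-pad to 3 bytes: K' = cd b9 00.
K' ⊕ ipad = fb 8f 36; K' ⊕ opad = 91 e5 5c.
m1: inner = H(fb 8f 36 7d 61) = 9e; tag = H(91 e5 5c 9e) = 70 ← matches
m2: inner = H(fb 8f 36 6c 4a) = 76; tag = H(91 e5 5c 76) = 48
m3: inner = H(fb 8f 36 24 2e) = 12; tag = H(91 e5 5c 12) = e4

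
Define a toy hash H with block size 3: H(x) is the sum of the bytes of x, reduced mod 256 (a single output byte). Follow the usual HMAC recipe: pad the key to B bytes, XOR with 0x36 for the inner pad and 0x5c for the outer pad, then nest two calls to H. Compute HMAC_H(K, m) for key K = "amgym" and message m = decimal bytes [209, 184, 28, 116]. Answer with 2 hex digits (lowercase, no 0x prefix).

b1

Key "amgym" = 61 6d 67 79 6d is 5 bytes > B = 3, so hash it first: H(key) = 1b, then zero-pad to 3 bytes: K' = 1b 00 00.
K' ⊕ ipad = 2d 36 36.  K' ⊕ opad = 47 5c 5c.
Inner input = (K'⊕ipad) ∥ m = 2d 36 36 ∥ d1 b8 1c 74.
Inner hash: sum = 45+54+54+209+184+28+116 = 690; mod 256 = 178 → b2.
Outer input = (K'⊕opad) ∥ inner = 47 5c 5c ∥ b2.
Outer hash (tag): sum = 71+92+92+178 = 433; mod 256 = 177 → b1.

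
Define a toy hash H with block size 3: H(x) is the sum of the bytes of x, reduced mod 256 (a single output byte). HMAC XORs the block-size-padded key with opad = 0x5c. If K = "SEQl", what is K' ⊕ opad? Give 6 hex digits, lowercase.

Key "SEQl" = 53 45 51 6c is 4 bytes > B = 3, so hash it first: H(key) = 55, then zero-pad to 3 bytes: K' = 55 00 00.
XOR each byte with 0x5c: 55⊕5c=09, 00⊕5c=5c, 00⊕5c=5c.

095c5c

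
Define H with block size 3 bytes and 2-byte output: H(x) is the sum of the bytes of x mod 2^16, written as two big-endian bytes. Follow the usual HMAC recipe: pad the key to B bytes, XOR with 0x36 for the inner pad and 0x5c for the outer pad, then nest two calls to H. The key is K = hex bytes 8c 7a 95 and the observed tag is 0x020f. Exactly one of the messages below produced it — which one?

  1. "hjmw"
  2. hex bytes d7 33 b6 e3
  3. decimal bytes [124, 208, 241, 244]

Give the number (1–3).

2

Key hex bytes 8c 7a 95 is exactly B = 3 bytes: K' = 8c 7a 95.
K' ⊕ ipad = ba 4c a3; K' ⊕ opad = d0 26 c9.
m1: inner = H(ba 4c a3 68 6a 6d 77) = 03 5f; tag = H(d0 26 c9 03 5f) = 0221
m2: inner = H(ba 4c a3 d7 33 b6 e3) = 04 4c; tag = H(d0 26 c9 04 4c) = 020f ← matches
m3: inner = H(ba 4c a3 7c d0 f1 f4) = 04 da; tag = H(d0 26 c9 04 da) = 029d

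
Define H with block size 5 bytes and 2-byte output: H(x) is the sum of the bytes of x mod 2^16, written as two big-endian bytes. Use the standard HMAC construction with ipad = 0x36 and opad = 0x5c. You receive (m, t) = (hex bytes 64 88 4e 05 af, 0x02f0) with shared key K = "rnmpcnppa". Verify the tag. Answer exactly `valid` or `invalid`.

Key "rnmpcnppa" = 72 6e 6d 70 63 6e 70 70 61 is 9 bytes > B = 5, so hash it first: H(key) = 03 cf, then zero-pad to 5 bytes: K' = 03 cf 00 00 00.
K' ⊕ ipad = 35 f9 36 36 36; K' ⊕ opad = 5f 93 5c 5c 5c.
Inner hash: sum = 53+249+54+54+54+100+136+78+5+175 = 958 → 03 be.
Outer hash (recomputed tag): sum = 95+147+92+92+92+3+190 = 711 → 02 c7.
Recomputed tag = 02c7; claimed = 02f0 → mismatch.

invalid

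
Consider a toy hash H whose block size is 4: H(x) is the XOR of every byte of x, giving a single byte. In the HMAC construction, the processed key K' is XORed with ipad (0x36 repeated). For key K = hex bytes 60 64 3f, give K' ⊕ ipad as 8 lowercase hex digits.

Key hex bytes 60 64 3f is 3 bytes ≤ B = 4; zero-pad to 4 bytes: K' = 60 64 3f 00.
XOR each byte with 0x36: 60⊕36=56, 64⊕36=52, 3f⊕36=09, 00⊕36=36.

56520936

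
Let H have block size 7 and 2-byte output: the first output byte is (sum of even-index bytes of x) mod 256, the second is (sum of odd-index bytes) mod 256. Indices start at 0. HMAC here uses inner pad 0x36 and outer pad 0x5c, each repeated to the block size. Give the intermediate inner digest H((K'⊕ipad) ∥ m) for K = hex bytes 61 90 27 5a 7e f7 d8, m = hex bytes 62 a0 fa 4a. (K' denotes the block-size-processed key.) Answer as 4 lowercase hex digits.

Key hex bytes 61 90 27 5a 7e f7 d8 is exactly B = 7 bytes: K' = 61 90 27 5a 7e f7 d8.
K' ⊕ ipad = 57 a6 11 6c 48 c1 ee.
Inner input = 57 a6 11 6c 48 c1 ee ∥ 62 a0 fa 4a.
Inner hash: even-index sum = 648 mod 256 = 136; odd-index sum = 815 mod 256 = 47 → 88 2f.

882f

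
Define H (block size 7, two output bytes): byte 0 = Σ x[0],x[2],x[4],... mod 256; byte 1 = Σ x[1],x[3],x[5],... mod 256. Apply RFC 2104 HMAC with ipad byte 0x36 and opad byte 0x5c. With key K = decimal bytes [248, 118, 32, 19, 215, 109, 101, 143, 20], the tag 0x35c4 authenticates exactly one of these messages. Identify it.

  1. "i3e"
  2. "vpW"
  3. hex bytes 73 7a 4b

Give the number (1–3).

1

Key decimal bytes [248, 118, 32, 19, 215, 109, 101, 143, 20] = f8 76 20 13 d7 6d 65 8f 14 is 9 bytes > B = 7, so hash it first: H(key) = 68 85, then zero-pad to 7 bytes: K' = 68 85 00 00 00 00 00.
K' ⊕ ipad = 5e b3 36 36 36 36 36; K' ⊕ opad = 34 d9 5c 5c 5c 5c 5c.
m1: inner = H(5e b3 36 36 36 36 36 69 33 65) = 33 ed; tag = H(34 d9 5c 5c 5c 5c 5c 33 ed) = 35c4 ← matches
m2: inner = H(5e b3 36 36 36 36 36 76 70 57) = 70 ec; tag = H(34 d9 5c 5c 5c 5c 5c 70 ec) = 3401
m3: inner = H(5e b3 36 36 36 36 36 73 7a 4b) = 7a dd; tag = H(34 d9 5c 5c 5c 5c 5c 7a dd) = 250b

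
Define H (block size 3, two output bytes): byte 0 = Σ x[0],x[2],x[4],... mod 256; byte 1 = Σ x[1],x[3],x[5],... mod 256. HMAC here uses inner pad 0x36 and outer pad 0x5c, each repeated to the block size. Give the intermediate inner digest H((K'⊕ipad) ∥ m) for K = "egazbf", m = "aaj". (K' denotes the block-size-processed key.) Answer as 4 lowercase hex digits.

b53c

Key "egazbf" = 65 67 61 7a 62 66 is 6 bytes > B = 3, so hash it first: H(key) = 28 47, then zero-pad to 3 bytes: K' = 28 47 00.
K' ⊕ ipad = 1e 71 36.
Inner input = 1e 71 36 ∥ 61 61 6a.
Inner hash: even-index sum = 181 mod 256 = 181; odd-index sum = 316 mod 256 = 60 → b5 3c.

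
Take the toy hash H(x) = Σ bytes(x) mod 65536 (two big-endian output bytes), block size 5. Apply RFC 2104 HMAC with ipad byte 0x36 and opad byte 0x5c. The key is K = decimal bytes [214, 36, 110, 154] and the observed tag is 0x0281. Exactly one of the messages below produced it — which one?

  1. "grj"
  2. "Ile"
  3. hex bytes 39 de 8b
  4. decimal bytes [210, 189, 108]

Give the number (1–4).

4

Key decimal bytes [214, 36, 110, 154] = d6 24 6e 9a is 4 bytes ≤ B = 5; zero-pad to 5 bytes: K' = d6 24 6e 9a 00.
K' ⊕ ipad = e0 12 58 ac 36; K' ⊕ opad = 8a 78 32 c6 5c.
m1: inner = H(e0 12 58 ac 36 67 72 6a) = 03 6f; tag = H(8a 78 32 c6 5c 03 6f) = 02c8
m2: inner = H(e0 12 58 ac 36 49 6c 65) = 03 46; tag = H(8a 78 32 c6 5c 03 46) = 029f
m3: inner = H(e0 12 58 ac 36 39 de 8b) = 03 ce; tag = H(8a 78 32 c6 5c 03 ce) = 0327
m4: inner = H(e0 12 58 ac 36 d2 bd 6c) = 04 27; tag = H(8a 78 32 c6 5c 04 27) = 0281 ← matches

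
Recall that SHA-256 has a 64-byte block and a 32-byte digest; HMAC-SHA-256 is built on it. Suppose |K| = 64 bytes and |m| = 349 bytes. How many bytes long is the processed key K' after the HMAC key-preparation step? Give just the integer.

64

Key is 64 ≤ 64 bytes, zero-padded: |K'| = 64.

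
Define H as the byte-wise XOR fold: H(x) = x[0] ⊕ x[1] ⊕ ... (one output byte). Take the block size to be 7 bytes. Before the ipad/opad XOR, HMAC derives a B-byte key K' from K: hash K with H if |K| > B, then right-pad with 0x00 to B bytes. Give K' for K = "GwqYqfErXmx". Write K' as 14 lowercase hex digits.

|K| = 11 > B = 7, so first hash the key.
H(K): XOR 47⊕77⊕71⊕59⊕71⊕66⊕45⊕72⊕58⊕6d⊕78 = 75.
Zero-pad H(K) = 75 to 7 bytes: K' = 75 00 00 00 00 00 00.

75000000000000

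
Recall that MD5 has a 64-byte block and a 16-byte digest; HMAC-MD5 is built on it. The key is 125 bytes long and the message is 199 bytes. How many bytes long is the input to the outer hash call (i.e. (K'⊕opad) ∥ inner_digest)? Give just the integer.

80

Key is 125 > 64 bytes, so it is hashed to 16 bytes then zero-padded to 64: |K'| = 64.
Outer input = (K'⊕opad) ∥ H(inner) → 64 + 16 = 80 bytes.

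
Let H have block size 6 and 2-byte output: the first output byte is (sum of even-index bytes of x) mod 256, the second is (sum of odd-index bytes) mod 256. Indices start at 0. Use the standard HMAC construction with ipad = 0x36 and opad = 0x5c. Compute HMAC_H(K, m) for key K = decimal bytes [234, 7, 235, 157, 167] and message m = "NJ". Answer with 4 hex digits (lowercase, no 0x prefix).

00d4

Key decimal bytes [234, 7, 235, 157, 167] = ea 07 eb 9d a7 is 5 bytes ≤ B = 6; zero-pad to 6 bytes: K' = ea 07 eb 9d a7 00.
K' ⊕ ipad = dc 31 dd ab 91 36.  K' ⊕ opad = b6 5b b7 c1 fb 5c.
Inner input = (K'⊕ipad) ∥ m = dc 31 dd ab 91 36 ∥ 4e 4a.
Inner hash: even-index sum = 664 mod 256 = 152; odd-index sum = 348 mod 256 = 92 → 98 5c.
Outer input = (K'⊕opad) ∥ inner = b6 5b b7 c1 fb 5c ∥ 98 5c.
Outer hash (tag): even-index sum = 768 mod 256 = 0; odd-index sum = 468 mod 256 = 212 → 00 d4.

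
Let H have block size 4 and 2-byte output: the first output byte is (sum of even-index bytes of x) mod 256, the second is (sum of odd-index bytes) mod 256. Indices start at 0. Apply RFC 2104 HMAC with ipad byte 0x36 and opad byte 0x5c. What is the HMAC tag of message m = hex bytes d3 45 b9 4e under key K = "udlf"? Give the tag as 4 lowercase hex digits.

Key "udlf" = 75 64 6c 66 is exactly B = 4 bytes: K' = 75 64 6c 66.
K' ⊕ ipad = 43 52 5a 50.  K' ⊕ opad = 29 38 30 3a.
Inner input = (K'⊕ipad) ∥ m = 43 52 5a 50 ∥ d3 45 b9 4e.
Inner hash: even-index sum = 553 mod 256 = 41; odd-index sum = 309 mod 256 = 53 → 29 35.
Outer input = (K'⊕opad) ∥ inner = 29 38 30 3a ∥ 29 35.
Outer hash (tag): even-index sum = 130 mod 256 = 130; odd-index sum = 167 mod 256 = 167 → 82 a7.

82a7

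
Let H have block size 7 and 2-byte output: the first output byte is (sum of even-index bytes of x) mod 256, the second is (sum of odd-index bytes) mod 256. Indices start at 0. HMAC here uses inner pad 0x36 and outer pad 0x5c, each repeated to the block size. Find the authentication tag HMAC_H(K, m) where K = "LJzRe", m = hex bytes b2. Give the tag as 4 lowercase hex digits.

Key "LJzRe" = 4c 4a 7a 52 65 is 5 bytes ≤ B = 7; zero-pad to 7 bytes: K' = 4c 4a 7a 52 65 00 00.
K' ⊕ ipad = 7a 7c 4c 64 53 36 36.  K' ⊕ opad = 10 16 26 0e 39 5c 5c.
Inner input = (K'⊕ipad) ∥ m = 7a 7c 4c 64 53 36 36 ∥ b2.
Inner hash: even-index sum = 335 mod 256 = 79; odd-index sum = 456 mod 256 = 200 → 4f c8.
Outer input = (K'⊕opad) ∥ inner = 10 16 26 0e 39 5c 5c ∥ 4f c8.
Outer hash (tag): even-index sum = 403 mod 256 = 147; odd-index sum = 207 mod 256 = 207 → 93 cf.

93cf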